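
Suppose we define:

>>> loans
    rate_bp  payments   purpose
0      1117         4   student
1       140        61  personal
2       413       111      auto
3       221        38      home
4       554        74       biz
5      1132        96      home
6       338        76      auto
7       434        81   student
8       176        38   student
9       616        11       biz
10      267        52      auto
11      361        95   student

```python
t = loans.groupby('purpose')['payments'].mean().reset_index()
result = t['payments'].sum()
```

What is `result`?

group by purpose, mean of payments:
purpose
auto        79.666667
biz         42.500000
home        67.000000
personal    61.000000
student     54.500000
Name: payments, dtype: float64
reset_index():
    purpose   payments
0      auto  79.666667
1       biz  42.500000
2      home  67.000000
3  personal  61.000000
4   student  54.500000
Taking the sum of column 'payments' gives 304.666666667.

304.666666667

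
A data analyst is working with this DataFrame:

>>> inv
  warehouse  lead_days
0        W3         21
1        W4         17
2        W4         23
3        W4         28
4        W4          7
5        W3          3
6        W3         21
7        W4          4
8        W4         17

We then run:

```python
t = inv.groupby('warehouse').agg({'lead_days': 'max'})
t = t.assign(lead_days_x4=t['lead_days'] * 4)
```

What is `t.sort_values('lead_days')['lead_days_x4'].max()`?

112

group by warehouse, max of lead_days:
           lead_days
warehouse           
W3                21
W4                28
add column lead_days_x4 = t['lead_days'] * 4:
           lead_days  lead_days_x4
warehouse                         
W3                21            84
W4                28           112
sort by lead_days:
           lead_days  lead_days_x4
warehouse                         
W3                21            84
W4                28           112
Taking the max of column 'lead_days_x4' gives 112.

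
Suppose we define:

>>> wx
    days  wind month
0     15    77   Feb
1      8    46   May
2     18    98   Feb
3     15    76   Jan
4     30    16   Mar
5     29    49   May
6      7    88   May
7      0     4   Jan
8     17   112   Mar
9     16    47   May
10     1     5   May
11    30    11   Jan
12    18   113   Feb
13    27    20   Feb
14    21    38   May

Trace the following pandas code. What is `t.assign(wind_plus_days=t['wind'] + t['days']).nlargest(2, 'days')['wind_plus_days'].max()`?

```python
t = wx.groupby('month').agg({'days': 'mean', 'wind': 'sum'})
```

327.5

group by month: mean(days), sum(wind):
            days  wind
month                 
Feb    19.500000   308
Jan    15.000000    91
Mar    23.500000   128
May    13.666667   273
add column wind_plus_days = t['wind'] + t['days']:
            days  wind  wind_plus_days
month                                 
Feb    19.500000   308      327.500000
Jan    15.000000    91      106.000000
Mar    23.500000   128      151.500000
May    13.666667   273      286.666667
take 2 rows with largest days:
       days  wind  wind_plus_days
month                            
Mar    23.5   128           151.5
Feb    19.5   308           327.5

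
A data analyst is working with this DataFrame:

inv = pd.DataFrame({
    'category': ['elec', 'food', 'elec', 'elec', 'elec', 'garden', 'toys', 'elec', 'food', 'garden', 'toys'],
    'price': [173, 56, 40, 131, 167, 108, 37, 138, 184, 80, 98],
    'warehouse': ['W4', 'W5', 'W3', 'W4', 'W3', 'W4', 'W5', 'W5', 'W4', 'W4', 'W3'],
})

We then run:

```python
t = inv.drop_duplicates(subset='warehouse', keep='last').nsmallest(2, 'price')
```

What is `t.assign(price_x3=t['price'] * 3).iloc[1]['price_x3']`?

drop duplicate warehouse (keep=last):
   category  price warehouse
7      elec    138        W5
9    garden     80        W4
10     toys     98        W3
take 2 rows with smallest price:
   category  price warehouse
9    garden     80        W4
10     toys     98        W3
add column price_x3 = t['price'] * 3:
   category  price warehouse  price_x3
9    garden     80        W4       240
10     toys     98        W3       294
So iloc[1]['price_x3'] = 294.

294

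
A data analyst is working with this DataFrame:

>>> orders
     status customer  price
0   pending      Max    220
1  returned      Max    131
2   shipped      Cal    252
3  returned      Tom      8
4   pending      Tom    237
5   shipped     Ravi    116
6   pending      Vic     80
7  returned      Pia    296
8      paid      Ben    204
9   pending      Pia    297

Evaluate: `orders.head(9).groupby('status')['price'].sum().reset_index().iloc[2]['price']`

take first 9 rows:
     status customer  price
0   pending      Max    220
1  returned      Max    131
2   shipped      Cal    252
3  returned      Tom      8
4   pending      Tom    237
5   shipped     Ravi    116
6   pending      Vic     80
7  returned      Pia    296
8      paid      Ben    204
group by status, sum of price:
status
paid        204
pending     537
returned    435
shipped     368
Name: price, dtype: int64
reset_index():
     status  price
0      paid    204
1   pending    537
2  returned    435
3   shipped    368
Finally, value at position 2, column 'price' = 435.

435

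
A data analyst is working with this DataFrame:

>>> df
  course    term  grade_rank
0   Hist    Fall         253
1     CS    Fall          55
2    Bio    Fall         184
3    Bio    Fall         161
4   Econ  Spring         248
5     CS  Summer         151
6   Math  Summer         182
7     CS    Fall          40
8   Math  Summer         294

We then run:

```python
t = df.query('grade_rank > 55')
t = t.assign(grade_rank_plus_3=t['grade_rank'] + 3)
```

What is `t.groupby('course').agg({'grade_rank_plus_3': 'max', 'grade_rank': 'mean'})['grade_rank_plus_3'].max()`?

filter rows where grade_rank > 55:
  course    term  grade_rank
0   Hist    Fall         253
2    Bio    Fall         184
3    Bio    Fall         161
4   Econ  Spring         248
5     CS  Summer         151
6   Math  Summer         182
8   Math  Summer         294
add column grade_rank_plus_3 = t['grade_rank'] + 3:
  course    term  grade_rank  grade_rank_plus_3
0   Hist    Fall         253                256
2    Bio    Fall         184                187
3    Bio    Fall         161                164
4   Econ  Spring         248                251
5     CS  Summer         151                154
6   Math  Summer         182                185
8   Math  Summer         294                297
group by course: max(grade_rank_plus_3), mean(grade_rank):
        grade_rank_plus_3  grade_rank
course                               
Bio                   187       172.5
CS                    154       151.0
Econ                  251       248.0
Hist                  256       253.0
Math                  297       238.0
The max of column 'grade_rank_plus_3' is 297.

297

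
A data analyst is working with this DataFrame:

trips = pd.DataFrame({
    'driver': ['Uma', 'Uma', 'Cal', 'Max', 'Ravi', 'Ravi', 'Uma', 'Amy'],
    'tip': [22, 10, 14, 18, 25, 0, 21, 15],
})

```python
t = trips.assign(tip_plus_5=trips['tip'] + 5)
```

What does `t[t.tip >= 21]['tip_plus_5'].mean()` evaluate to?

27.6666666667

add column tip_plus_5 = trips['tip'] + 5:
  driver  tip  tip_plus_5
0    Uma   22          27
1    Uma   10          15
2    Cal   14          19
3    Max   18          23
4   Ravi   25          30
5   Ravi    0           5
6    Uma   21          26
7    Amy   15          20
filter rows where tip >= 21:
  driver  tip  tip_plus_5
0    Uma   22          27
4   Ravi   25          30
6    Uma   21          26
Hence 27.6666666667.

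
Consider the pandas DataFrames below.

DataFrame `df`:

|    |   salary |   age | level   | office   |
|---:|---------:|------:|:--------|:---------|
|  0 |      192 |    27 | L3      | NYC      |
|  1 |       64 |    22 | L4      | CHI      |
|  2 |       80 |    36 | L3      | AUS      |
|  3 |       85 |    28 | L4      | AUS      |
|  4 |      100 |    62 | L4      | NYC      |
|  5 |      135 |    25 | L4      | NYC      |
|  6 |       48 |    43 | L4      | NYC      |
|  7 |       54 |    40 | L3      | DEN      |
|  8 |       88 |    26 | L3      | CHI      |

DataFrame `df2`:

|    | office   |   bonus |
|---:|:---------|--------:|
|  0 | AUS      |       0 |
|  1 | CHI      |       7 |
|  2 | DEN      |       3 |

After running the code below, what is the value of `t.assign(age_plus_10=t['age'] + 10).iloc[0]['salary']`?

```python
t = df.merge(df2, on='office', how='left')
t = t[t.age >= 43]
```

100

merge on 'office' (how='left') → 9 rows:
   salary  age level office  bonus
0     192   27    L3    NYC    NaN
1      64   22    L4    CHI    7.0
2      80   36    L3    AUS    0.0
3      85   28    L4    AUS    0.0
4     100   62    L4    NYC    NaN
5     135   25    L4    NYC    NaN
6      48   43    L4    NYC    NaN
7      54   40    L3    DEN    3.0
8      88   26    L3    CHI    7.0
filter rows where age >= 43:
   salary  age level office  bonus
4     100   62    L4    NYC    NaN
6      48   43    L4    NYC    NaN
add column age_plus_10 = t['age'] + 10:
   salary  age level office  bonus  age_plus_10
4     100   62    L4    NYC    NaN           72
6      48   43    L4    NYC    NaN           53
Finally, value at position 0, column 'salary' = 100.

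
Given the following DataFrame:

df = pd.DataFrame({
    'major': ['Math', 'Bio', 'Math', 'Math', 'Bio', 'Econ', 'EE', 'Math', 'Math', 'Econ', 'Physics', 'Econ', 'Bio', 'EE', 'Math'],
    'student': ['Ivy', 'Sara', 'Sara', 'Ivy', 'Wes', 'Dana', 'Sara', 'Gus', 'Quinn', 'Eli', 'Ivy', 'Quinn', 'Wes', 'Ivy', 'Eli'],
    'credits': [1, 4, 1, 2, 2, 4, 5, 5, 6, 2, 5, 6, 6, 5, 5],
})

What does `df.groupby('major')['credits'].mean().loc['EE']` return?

5.0

group by major, mean of credits:
major
Bio        4.000000
EE         5.000000
Econ       4.000000
Math       3.333333
Physics    5.000000
Name: credits, dtype: float64
Hence 5.0.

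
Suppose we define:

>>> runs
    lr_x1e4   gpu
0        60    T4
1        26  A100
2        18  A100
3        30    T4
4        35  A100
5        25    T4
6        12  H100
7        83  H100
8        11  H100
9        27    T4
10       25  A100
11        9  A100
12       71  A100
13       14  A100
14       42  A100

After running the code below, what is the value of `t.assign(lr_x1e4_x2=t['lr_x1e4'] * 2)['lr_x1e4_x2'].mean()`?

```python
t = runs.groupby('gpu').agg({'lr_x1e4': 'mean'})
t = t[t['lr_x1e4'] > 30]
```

group by gpu, mean of lr_x1e4:
        lr_x1e4
gpu            
A100  30.000000
H100  35.333333
T4    35.500000
filter rows where lr_x1e4 > 30:
        lr_x1e4
gpu            
H100  35.333333
T4    35.500000
add column lr_x1e4_x2 = t['lr_x1e4'] * 2:
        lr_x1e4  lr_x1e4_x2
gpu                        
H100  35.333333   70.666667
T4    35.500000   71.000000

70.8333333333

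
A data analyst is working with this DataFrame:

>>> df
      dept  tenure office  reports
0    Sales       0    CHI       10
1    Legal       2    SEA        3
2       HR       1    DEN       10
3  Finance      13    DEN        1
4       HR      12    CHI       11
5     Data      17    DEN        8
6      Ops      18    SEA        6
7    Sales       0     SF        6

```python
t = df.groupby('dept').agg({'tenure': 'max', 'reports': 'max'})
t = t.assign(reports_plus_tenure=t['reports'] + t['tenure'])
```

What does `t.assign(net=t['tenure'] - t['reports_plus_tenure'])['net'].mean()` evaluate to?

-6.5

group by dept: max(tenure), max(reports):
         tenure  reports
dept                    
Data         17        8
Finance      13        1
HR           12       11
Legal         2        3
Ops          18        6
Sales         0       10
add column reports_plus_tenure = t['reports'] + t['tenure']:
         tenure  reports  reports_plus_tenure
dept                                         
Data         17        8                   25
Finance      13        1                   14
HR           12       11                   23
Legal         2        3                    5
Ops          18        6                   24
Sales         0       10                   10
add column net = t['tenure'] - t['reports_plus_tenure']:
         tenure  reports  reports_plus_tenure  net
dept                                              
Data         17        8                   25   -8
Finance      13        1                   14   -1
HR           12       11                   23  -11
Legal         2        3                    5   -3
Ops          18        6                   24   -6
Sales         0       10                   10  -10
Reading off the mean of column 'net', we get -6.5.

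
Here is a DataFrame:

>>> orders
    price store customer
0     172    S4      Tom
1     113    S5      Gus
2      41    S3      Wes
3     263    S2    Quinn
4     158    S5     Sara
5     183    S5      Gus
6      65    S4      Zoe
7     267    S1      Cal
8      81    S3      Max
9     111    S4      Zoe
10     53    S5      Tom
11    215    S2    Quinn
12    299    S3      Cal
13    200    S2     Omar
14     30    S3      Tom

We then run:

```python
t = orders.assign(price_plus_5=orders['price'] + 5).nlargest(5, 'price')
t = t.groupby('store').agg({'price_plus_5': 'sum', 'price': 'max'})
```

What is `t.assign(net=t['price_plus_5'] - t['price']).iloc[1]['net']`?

430

add column price_plus_5 = orders['price'] + 5:
    price store customer  price_plus_5
0     172    S4      Tom           177
1     113    S5      Gus           118
2      41    S3      Wes            46
3     263    S2    Quinn           268
4     158    S5     Sara           163
5     183    S5      Gus           188
6      65    S4      Zoe            70
7     267    S1      Cal           272
8      81    S3      Max            86
9     111    S4      Zoe           116
10     53    S5      Tom            58
11    215    S2    Quinn           220
12    299    S3      Cal           304
13    200    S2     Omar           205
14     30    S3      Tom            35
take 5 rows with largest price:
    price store customer  price_plus_5
12    299    S3      Cal           304
7     267    S1      Cal           272
3     263    S2    Quinn           268
11    215    S2    Quinn           220
13    200    S2     Omar           205
group by store: sum(price_plus_5), max(price):
       price_plus_5  price
store                     
S1              272    267
S2              693    263
S3              304    299
add column net = t['price_plus_5'] - t['price']:
       price_plus_5  price  net
store                          
S1              272    267    5
S2              693    263  430
S3              304    299    5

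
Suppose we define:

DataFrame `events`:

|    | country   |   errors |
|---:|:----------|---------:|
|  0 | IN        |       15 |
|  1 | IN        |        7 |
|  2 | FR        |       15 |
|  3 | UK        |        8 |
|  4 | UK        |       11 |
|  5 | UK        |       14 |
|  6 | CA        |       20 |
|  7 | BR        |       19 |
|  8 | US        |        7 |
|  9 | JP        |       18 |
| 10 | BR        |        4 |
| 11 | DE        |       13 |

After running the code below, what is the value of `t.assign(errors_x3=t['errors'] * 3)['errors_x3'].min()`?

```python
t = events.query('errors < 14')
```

filter rows where errors < 14:
   country  errors
1       IN       7
3       UK       8
4       UK      11
8       US       7
10      BR       4
11      DE      13
add column errors_x3 = t['errors'] * 3:
   country  errors  errors_x3
1       IN       7         21
3       UK       8         24
4       UK      11         33
8       US       7         21
10      BR       4         12
11      DE      13         39

12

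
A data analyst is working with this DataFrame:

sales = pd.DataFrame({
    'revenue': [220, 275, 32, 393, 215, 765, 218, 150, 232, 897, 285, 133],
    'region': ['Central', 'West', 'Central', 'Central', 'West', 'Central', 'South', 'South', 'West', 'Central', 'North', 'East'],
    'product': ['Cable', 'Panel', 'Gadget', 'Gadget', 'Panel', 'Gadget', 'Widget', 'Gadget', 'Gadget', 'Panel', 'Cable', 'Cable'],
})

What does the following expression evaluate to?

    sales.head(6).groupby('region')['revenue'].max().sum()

1040

take first 6 rows:
   revenue   region product
0      220  Central   Cable
1      275     West   Panel
2       32  Central  Gadget
3      393  Central  Gadget
4      215     West   Panel
5      765  Central  Gadget
group by region, max of revenue:
region
Central    765
West       275
Name: revenue, dtype: int64
The sum of the resulting series is 1040.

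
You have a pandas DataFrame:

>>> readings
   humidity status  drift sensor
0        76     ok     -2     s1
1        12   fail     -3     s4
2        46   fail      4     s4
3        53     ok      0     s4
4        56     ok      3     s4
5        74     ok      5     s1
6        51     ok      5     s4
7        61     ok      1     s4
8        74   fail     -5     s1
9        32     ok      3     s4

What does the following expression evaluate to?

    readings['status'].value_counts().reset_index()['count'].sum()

10

value_counts of status:
status
ok      7
fail    3
Name: count, dtype: int64
reset_index():
  status  count
0     ok      7
1   fail      3
Finally, sum of column 'count' = 10.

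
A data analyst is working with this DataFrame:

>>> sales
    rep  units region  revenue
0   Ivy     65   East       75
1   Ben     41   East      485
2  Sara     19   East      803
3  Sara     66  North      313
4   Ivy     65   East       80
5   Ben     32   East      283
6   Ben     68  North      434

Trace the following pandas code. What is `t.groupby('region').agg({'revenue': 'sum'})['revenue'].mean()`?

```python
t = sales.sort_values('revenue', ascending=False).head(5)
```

sort by revenue descending:
    rep  units region  revenue
2  Sara     19   East      803
1   Ben     41   East      485
6   Ben     68  North      434
3  Sara     66  North      313
5   Ben     32   East      283
4   Ivy     65   East       80
0   Ivy     65   East       75
take first 5 rows:
    rep  units region  revenue
2  Sara     19   East      803
1   Ben     41   East      485
6   Ben     68  North      434
3  Sara     66  North      313
5   Ben     32   East      283
group by region, sum of revenue:
        revenue
region         
East       1571
North       747

1159.0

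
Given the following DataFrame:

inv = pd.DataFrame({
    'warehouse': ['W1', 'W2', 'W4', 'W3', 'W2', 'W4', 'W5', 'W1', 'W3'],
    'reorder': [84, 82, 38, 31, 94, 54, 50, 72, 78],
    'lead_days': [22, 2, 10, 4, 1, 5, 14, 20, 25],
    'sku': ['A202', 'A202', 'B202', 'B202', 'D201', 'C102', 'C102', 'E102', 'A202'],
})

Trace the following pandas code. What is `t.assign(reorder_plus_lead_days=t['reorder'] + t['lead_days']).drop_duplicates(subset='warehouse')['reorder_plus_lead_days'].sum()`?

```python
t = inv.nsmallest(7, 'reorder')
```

323

take 7 rows with smallest reorder:
  warehouse  reorder  lead_days   sku
3        W3       31          4  B202
2        W4       38         10  B202
6        W5       50         14  C102
5        W4       54          5  C102
7        W1       72         20  E102
8        W3       78         25  A202
1        W2       82          2  A202
add column reorder_plus_lead_days = t['reorder'] + t['lead_days']:
  warehouse  reorder  lead_days   sku  reorder_plus_lead_days
3        W3       31          4  B202                      35
2        W4       38         10  B202                      48
6        W5       50         14  C102                      64
5        W4       54          5  C102                      59
7        W1       72         20  E102                      92
8        W3       78         25  A202                     103
1        W2       82          2  A202                      84
drop duplicate warehouse (keep=first):
  warehouse  reorder  lead_days   sku  reorder_plus_lead_days
3        W3       31          4  B202                      35
2        W4       38         10  B202                      48
6        W5       50         14  C102                      64
7        W1       72         20  E102                      92
1        W2       82          2  A202                      84
The sum of column 'reorder_plus_lead_days' is 323.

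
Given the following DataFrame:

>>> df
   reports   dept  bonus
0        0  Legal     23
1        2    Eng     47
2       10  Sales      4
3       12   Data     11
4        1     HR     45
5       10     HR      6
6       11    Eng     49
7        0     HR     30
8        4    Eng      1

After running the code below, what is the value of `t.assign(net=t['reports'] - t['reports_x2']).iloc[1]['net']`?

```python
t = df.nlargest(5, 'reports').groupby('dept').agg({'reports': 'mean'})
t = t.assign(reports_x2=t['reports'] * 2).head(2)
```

take 5 rows with largest reports:
   reports   dept  bonus
3       12   Data     11
6       11    Eng     49
2       10  Sales      4
5       10     HR      6
8        4    Eng      1
group by dept, mean of reports:
       reports
dept          
Data      12.0
Eng        7.5
HR        10.0
Sales     10.0
add column reports_x2 = t['reports'] * 2:
       reports  reports_x2
dept                      
Data      12.0        24.0
Eng        7.5        15.0
HR        10.0        20.0
Sales     10.0        20.0
take first 2 rows:
      reports  reports_x2
dept                     
Data     12.0        24.0
Eng       7.5        15.0
add column net = t['reports'] - t['reports_x2']:
      reports  reports_x2   net
dept                           
Data     12.0        24.0 -12.0
Eng       7.5        15.0  -7.5
Finally, value at position 1, column 'net' = -7.5.

-7.5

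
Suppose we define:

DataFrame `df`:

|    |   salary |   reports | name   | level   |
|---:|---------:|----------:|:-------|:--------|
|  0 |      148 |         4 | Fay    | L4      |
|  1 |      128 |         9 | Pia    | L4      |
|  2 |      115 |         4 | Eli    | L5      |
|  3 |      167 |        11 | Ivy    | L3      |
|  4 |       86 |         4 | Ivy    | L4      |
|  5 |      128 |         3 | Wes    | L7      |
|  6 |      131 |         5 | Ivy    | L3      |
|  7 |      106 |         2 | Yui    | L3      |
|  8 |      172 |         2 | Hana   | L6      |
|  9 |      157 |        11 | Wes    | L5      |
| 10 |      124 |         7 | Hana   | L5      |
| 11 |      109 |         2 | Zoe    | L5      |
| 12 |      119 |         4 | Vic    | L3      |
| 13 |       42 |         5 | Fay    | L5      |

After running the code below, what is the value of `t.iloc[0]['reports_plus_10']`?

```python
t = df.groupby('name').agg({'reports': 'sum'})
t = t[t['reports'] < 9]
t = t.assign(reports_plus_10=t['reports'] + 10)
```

14

group by name, sum of reports:
      reports
name         
Eli         4
Fay         9
Hana        9
Ivy        20
Pia         9
Vic         4
Wes        14
Yui         2
Zoe         2
filter rows where reports < 9:
      reports
name         
Eli         4
Vic         4
Yui         2
Zoe         2
add column reports_plus_10 = t['reports'] + 10:
      reports  reports_plus_10
name                          
Eli         4               14
Vic         4               14
Yui         2               12
Zoe         2               12
The value at position 0, column 'reports_plus_10' is 14.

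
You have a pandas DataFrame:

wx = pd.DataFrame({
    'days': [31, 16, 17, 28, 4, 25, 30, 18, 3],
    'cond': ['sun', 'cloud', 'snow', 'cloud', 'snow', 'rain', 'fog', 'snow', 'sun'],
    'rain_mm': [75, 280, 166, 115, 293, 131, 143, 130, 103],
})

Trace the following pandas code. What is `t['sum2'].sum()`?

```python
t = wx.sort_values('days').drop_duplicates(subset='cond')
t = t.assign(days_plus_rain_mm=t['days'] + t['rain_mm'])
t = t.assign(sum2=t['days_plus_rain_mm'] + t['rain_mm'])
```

1978

sort by days:
   days   cond  rain_mm
8     3    sun      103
4     4   snow      293
1    16  cloud      280
2    17   snow      166
7    18   snow      130
5    25   rain      131
3    28  cloud      115
6    30    fog      143
0    31    sun       75
drop duplicate cond (keep=first):
   days   cond  rain_mm
8     3    sun      103
4     4   snow      293
1    16  cloud      280
5    25   rain      131
6    30    fog      143
add column days_plus_rain_mm = t['days'] + t['rain_mm']:
   days   cond  rain_mm  days_plus_rain_mm
8     3    sun      103                106
4     4   snow      293                297
1    16  cloud      280                296
5    25   rain      131                156
6    30    fog      143                173
add column sum2 = t['days_plus_rain_mm'] + t['rain_mm']:
   days   cond  rain_mm  days_plus_rain_mm  sum2
8     3    sun      103                106   209
4     4   snow      293                297   590
1    16  cloud      280                296   576
5    25   rain      131                156   287
6    30    fog      143                173   316
Finally, sum of column 'sum2' = 1978.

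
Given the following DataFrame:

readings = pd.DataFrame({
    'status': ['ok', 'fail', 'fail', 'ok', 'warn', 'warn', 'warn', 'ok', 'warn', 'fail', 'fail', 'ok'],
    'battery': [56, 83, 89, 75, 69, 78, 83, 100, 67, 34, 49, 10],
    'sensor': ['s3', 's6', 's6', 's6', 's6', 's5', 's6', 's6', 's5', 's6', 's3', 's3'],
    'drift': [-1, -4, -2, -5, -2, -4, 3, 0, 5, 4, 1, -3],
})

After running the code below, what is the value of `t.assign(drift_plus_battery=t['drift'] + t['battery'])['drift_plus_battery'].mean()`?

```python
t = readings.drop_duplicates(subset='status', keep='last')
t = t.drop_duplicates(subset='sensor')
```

61.0

drop duplicate status (keep=last):
   status  battery sensor  drift
8    warn       67     s5      5
10   fail       49     s3      1
11     ok       10     s3     -3
drop duplicate sensor (keep=first):
   status  battery sensor  drift
8    warn       67     s5      5
10   fail       49     s3      1
add column drift_plus_battery = t['drift'] + t['battery']:
   status  battery sensor  drift  drift_plus_battery
8    warn       67     s5      5                  72
10   fail       49     s3      1                  50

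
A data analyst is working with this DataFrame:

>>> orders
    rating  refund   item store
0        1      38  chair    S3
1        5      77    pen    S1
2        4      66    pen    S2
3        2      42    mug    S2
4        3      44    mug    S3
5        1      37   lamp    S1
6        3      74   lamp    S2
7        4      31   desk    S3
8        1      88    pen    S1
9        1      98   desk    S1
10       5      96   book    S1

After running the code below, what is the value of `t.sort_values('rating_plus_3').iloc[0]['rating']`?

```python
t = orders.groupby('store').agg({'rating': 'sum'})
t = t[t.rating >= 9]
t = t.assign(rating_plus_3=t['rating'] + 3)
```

group by store, sum of rating:
       rating
store        
S1         13
S2          9
S3          8
filter rows where rating >= 9:
       rating
store        
S1         13
S2          9
add column rating_plus_3 = t['rating'] + 3:
       rating  rating_plus_3
store                       
S1         13             16
S2          9             12
sort by rating_plus_3:
       rating  rating_plus_3
store                       
S2          9             12
S1         13             16
Hence 9.

9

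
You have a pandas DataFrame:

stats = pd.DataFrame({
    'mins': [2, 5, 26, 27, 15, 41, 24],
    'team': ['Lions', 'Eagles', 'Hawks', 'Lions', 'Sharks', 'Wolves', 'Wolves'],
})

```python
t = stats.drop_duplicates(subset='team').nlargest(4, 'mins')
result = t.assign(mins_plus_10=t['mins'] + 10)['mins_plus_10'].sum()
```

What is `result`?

127

drop duplicate team (keep=first):
   mins    team
0     2   Lions
1     5  Eagles
2    26   Hawks
4    15  Sharks
5    41  Wolves
take 4 rows with largest mins:
   mins    team
5    41  Wolves
2    26   Hawks
4    15  Sharks
1     5  Eagles
add column mins_plus_10 = t['mins'] + 10:
   mins    team  mins_plus_10
5    41  Wolves            51
2    26   Hawks            36
4    15  Sharks            25
1     5  Eagles            15
sum of column 'mins_plus_10' → 127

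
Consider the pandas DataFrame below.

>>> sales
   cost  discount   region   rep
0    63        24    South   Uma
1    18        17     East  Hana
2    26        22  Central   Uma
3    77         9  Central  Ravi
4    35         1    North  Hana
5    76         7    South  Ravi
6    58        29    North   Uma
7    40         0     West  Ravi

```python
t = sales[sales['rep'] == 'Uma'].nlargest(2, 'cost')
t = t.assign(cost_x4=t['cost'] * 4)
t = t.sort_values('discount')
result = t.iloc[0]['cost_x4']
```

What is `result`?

252

filter rows where rep == 'Uma':
   cost  discount   region  rep
0    63        24    South  Uma
2    26        22  Central  Uma
6    58        29    North  Uma
take 2 rows with largest cost:
   cost  discount region  rep
0    63        24  South  Uma
6    58        29  North  Uma
add column cost_x4 = t['cost'] * 4:
   cost  discount region  rep  cost_x4
0    63        24  South  Uma      252
6    58        29  North  Uma      232
sort by discount:
   cost  discount region  rep  cost_x4
0    63        24  South  Uma      252
6    58        29  North  Uma      232
Then the value at position 0, column 'cost_x4': 252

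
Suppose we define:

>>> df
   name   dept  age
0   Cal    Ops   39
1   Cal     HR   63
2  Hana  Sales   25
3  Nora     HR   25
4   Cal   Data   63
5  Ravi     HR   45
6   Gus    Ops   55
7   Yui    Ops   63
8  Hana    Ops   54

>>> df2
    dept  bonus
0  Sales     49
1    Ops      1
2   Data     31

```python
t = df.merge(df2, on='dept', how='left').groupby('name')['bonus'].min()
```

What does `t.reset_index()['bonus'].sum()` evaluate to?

4.0

merge on 'dept' (how='left') → 9 rows:
   name   dept  age  bonus
0   Cal    Ops   39    1.0
1   Cal     HR   63    NaN
2  Hana  Sales   25   49.0
3  Nora     HR   25    NaN
4   Cal   Data   63   31.0
5  Ravi     HR   45    NaN
6   Gus    Ops   55    1.0
7   Yui    Ops   63    1.0
8  Hana    Ops   54    1.0
group by name, min of bonus:
name
Cal     1.0
Gus     1.0
Hana    1.0
Nora    NaN
Ravi    NaN
Yui     1.0
Name: bonus, dtype: float64
reset_index():
   name  bonus
0   Cal    1.0
1   Gus    1.0
2  Hana    1.0
3  Nora    NaN
4  Ravi    NaN
5   Yui    1.0
Reading off the sum of column 'bonus', we get 4.0.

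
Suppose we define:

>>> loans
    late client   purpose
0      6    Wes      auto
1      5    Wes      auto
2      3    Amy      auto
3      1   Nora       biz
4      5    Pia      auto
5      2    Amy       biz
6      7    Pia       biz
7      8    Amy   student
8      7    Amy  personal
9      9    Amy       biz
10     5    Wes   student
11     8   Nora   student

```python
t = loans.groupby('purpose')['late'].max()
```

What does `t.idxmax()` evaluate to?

biz

group by purpose, max of late:
purpose
auto        6
biz         9
personal    7
student     8
Name: late, dtype: int64
Taking the label with the largest value gives biz.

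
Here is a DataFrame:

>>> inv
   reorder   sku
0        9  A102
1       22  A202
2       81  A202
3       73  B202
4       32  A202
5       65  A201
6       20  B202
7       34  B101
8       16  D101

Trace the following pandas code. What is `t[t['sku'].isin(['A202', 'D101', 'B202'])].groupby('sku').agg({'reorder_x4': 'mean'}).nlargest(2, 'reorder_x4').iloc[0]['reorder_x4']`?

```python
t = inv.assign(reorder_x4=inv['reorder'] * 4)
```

186.0

add column reorder_x4 = inv['reorder'] * 4:
   reorder   sku  reorder_x4
0        9  A102          36
1       22  A202          88
2       81  A202         324
3       73  B202         292
4       32  A202         128
5       65  A201         260
6       20  B202          80
7       34  B101         136
8       16  D101          64
filter rows where sku in ['A202', 'D101', 'B202']:
   reorder   sku  reorder_x4
1       22  A202          88
2       81  A202         324
3       73  B202         292
4       32  A202         128
6       20  B202          80
8       16  D101          64
group by sku, mean of reorder_x4:
      reorder_x4
sku             
A202       180.0
B202       186.0
D101        64.0
take 2 rows with largest reorder_x4:
      reorder_x4
sku             
B202       186.0
A202       180.0
Hence 186.0.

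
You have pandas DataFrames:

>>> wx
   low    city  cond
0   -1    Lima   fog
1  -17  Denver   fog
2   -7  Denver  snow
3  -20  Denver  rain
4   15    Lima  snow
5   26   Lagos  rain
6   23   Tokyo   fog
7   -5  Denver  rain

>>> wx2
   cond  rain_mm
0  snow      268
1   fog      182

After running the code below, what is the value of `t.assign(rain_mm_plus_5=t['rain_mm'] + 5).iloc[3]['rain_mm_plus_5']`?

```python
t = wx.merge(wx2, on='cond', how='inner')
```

273

merge on 'cond' (how='inner') → 5 rows:
   low    city  cond  rain_mm
0   -1    Lima   fog      182
1  -17  Denver   fog      182
2   -7  Denver  snow      268
3   15    Lima  snow      268
4   23   Tokyo   fog      182
add column rain_mm_plus_5 = t['rain_mm'] + 5:
   low    city  cond  rain_mm  rain_mm_plus_5
0   -1    Lima   fog      182             187
1  -17  Denver   fog      182             187
2   -7  Denver  snow      268             273
3   15    Lima  snow      268             273
4   23   Tokyo   fog      182             187
Finally, value at position 3, column 'rain_mm_plus_5' = 273.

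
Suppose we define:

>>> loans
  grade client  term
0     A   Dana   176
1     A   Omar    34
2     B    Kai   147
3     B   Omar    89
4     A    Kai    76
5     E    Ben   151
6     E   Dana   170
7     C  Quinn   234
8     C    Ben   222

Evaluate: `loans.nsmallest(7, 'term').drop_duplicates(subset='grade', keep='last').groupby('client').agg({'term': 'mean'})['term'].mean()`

take 7 rows with smallest term:
  grade client  term
1     A   Omar    34
4     A    Kai    76
3     B   Omar    89
2     B    Kai   147
5     E    Ben   151
6     E   Dana   170
0     A   Dana   176
drop duplicate grade (keep=last):
  grade client  term
2     B    Kai   147
6     E   Dana   170
0     A   Dana   176
group by client, mean of term:
         term
client       
Dana    173.0
Kai     147.0

160.0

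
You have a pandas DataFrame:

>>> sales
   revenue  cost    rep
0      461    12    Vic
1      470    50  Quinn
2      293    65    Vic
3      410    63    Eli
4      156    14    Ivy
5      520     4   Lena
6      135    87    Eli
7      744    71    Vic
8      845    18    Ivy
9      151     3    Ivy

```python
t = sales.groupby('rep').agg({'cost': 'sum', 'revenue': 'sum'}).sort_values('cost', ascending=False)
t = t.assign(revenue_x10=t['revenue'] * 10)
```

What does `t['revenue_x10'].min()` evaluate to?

4700

group by rep: sum(cost), sum(revenue):
       cost  revenue
rep                 
Eli     150      545
Ivy      35     1152
Lena      4      520
Quinn    50      470
Vic     148     1498
sort by cost descending:
       cost  revenue
rep                 
Eli     150      545
Vic     148     1498
Quinn    50      470
Ivy      35     1152
Lena      4      520
add column revenue_x10 = t['revenue'] * 10:
       cost  revenue  revenue_x10
rep                              
Eli     150      545         5450
Vic     148     1498        14980
Quinn    50      470         4700
Ivy      35     1152        11520
Lena      4      520         5200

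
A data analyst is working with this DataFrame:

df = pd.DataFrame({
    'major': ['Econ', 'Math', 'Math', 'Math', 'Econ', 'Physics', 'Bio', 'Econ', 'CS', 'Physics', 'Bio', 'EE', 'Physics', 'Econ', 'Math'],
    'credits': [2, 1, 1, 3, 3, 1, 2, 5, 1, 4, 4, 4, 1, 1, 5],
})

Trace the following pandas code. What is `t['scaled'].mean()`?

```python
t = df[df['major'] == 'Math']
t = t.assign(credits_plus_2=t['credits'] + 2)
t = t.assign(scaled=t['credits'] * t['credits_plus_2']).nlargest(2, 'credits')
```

25.0

filter rows where major == 'Math':
   major  credits
1   Math        1
2   Math        1
3   Math        3
14  Math        5
add column credits_plus_2 = t['credits'] + 2:
   major  credits  credits_plus_2
1   Math        1               3
2   Math        1               3
3   Math        3               5
14  Math        5               7
add column scaled = t['credits'] * t['credits_plus_2']:
   major  credits  credits_plus_2  scaled
1   Math        1               3       3
2   Math        1               3       3
3   Math        3               5      15
14  Math        5               7      35
take 2 rows with largest credits:
   major  credits  credits_plus_2  scaled
14  Math        5               7      35
3   Math        3               5      15
Then the mean of column 'scaled': 25.0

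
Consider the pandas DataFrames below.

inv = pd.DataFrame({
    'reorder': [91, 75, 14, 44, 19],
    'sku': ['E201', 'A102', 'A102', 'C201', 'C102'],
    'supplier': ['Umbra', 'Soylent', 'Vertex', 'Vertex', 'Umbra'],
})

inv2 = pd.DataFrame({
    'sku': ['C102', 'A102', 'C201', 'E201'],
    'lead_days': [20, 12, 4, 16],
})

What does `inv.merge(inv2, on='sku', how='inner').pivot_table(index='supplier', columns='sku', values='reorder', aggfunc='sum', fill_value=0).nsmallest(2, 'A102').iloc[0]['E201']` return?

merge on 'sku' (how='inner') → 5 rows:
   reorder   sku supplier  lead_days
0       91  E201    Umbra         16
1       75  A102  Soylent         12
2       14  A102   Vertex         12
3       44  C201   Vertex          4
4       19  C102    Umbra         20
pivot: rows=supplier, cols=sku, sum(reorder):
sku       A102  C102  C201  E201
supplier                        
Soylent     75     0     0     0
Umbra        0    19     0    91
Vertex      14     0    44     0
take 2 rows with smallest A102:
sku       A102  C102  C201  E201
supplier                        
Umbra        0    19     0    91
Vertex      14     0    44     0

91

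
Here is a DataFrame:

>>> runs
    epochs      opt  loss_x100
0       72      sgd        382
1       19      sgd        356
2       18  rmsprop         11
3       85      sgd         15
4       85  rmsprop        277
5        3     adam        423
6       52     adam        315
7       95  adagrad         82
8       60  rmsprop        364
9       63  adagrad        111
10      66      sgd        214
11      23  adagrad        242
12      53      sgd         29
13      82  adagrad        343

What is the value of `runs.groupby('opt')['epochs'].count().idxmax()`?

group by opt, count of epochs:
opt
adagrad    4
adam       2
rmsprop    3
sgd        5
Name: epochs, dtype: int64

sgd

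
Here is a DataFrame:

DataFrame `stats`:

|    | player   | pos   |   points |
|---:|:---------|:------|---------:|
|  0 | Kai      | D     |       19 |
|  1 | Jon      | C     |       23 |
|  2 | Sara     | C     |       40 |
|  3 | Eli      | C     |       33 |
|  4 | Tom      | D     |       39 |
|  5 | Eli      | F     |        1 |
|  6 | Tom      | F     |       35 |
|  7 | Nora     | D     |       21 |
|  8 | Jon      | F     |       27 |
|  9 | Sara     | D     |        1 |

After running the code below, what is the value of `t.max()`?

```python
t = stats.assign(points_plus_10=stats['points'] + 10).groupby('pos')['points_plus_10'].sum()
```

add column points_plus_10 = stats['points'] + 10:
  player pos  points  points_plus_10
0    Kai   D      19              29
1    Jon   C      23              33
2   Sara   C      40              50
3    Eli   C      33              43
4    Tom   D      39              49
5    Eli   F       1              11
6    Tom   F      35              45
7   Nora   D      21              31
8    Jon   F      27              37
9   Sara   D       1              11
group by pos, sum of points_plus_10:
pos
C    126
D    120
F     93
Name: points_plus_10, dtype: int64
Finally, max of the resulting series = 126.

126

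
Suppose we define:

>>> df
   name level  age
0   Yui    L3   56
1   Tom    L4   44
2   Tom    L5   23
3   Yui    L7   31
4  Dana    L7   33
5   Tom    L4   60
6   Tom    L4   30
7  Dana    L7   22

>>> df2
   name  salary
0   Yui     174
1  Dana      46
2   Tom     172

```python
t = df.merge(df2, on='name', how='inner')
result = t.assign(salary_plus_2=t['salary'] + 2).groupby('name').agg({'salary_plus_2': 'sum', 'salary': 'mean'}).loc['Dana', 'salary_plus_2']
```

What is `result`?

merge on 'name' (how='inner') → 8 rows:
   name level  age  salary
0   Yui    L3   56     174
1   Tom    L4   44     172
2   Tom    L5   23     172
3   Yui    L7   31     174
4  Dana    L7   33      46
5   Tom    L4   60     172
6   Tom    L4   30     172
7  Dana    L7   22      46
add column salary_plus_2 = t['salary'] + 2:
   name level  age  salary  salary_plus_2
0   Yui    L3   56     174            176
1   Tom    L4   44     172            174
2   Tom    L5   23     172            174
3   Yui    L7   31     174            176
4  Dana    L7   33      46             48
5   Tom    L4   60     172            174
6   Tom    L4   30     172            174
7  Dana    L7   22      46             48
group by name: sum(salary_plus_2), mean(salary):
      salary_plus_2  salary
name                       
Dana             96    46.0
Tom             696   172.0
Yui             352   174.0
So loc['Dana', 'salary_plus_2'] = 96.

96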